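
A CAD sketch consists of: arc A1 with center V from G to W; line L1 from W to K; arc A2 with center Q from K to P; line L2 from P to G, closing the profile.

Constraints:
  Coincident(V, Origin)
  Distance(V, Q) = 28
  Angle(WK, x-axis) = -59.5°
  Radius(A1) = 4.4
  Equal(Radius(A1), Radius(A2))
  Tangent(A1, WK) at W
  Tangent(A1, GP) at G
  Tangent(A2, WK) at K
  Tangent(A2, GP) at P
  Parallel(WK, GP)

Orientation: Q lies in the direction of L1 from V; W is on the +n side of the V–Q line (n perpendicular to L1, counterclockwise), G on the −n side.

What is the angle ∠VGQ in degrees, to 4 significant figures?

81.07°

The slot axis is L1's direction at -59.5°, so u = (cos -59.5°, sin -59.5°) = (0.5075, -0.8616) and n = (−sin -59.5°, cos -59.5°) = (0.8616, 0.5075). V is at the origin and Q lies 28.0 along u from V, so Q = 28.0·u = (14.21, -24.13). Tangency of A1 to both parallel lines with radius 4.4 puts W and G at V ± 4.4·n: W = (3.791, 2.233), G = (-3.791, -2.233). Then cos ∠VGQ = GV·GQ / (|GV||GQ|), giving 81.07°.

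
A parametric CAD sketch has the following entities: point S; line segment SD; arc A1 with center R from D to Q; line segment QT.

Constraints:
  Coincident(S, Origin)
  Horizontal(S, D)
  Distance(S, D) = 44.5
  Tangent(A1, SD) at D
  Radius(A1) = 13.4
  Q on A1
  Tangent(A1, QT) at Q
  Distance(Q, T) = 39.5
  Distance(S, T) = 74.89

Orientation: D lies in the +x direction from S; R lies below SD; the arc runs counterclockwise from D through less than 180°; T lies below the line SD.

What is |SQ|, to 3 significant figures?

38.2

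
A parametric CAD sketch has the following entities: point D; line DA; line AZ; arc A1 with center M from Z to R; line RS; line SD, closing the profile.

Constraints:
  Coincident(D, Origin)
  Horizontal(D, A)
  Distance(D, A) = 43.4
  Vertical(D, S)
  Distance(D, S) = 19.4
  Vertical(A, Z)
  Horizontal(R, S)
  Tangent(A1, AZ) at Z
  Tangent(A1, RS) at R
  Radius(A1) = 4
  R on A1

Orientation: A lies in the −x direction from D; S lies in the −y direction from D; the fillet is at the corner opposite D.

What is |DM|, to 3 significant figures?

42.3

D is at the origin; DA is horizontal with |DA| = 43.4 and A on the −x side, so A = (-43.4, 0.00). D and S share the same x with |DS| = 19.4 and S on the −y side, so S = (0.00, -19.4). The virtual corner opposite D is at (-43.4, -19.4). Since A1 is tangent to AZ there, MZ ⟂ AZ and tangency of A1 to RS means the radius MR is perpendicular to RS, with radius 4.0, so the center M sits 4.0 in from both sides at M = (-39.4, -15.4). Then |DM| = |M − D| = 42.3.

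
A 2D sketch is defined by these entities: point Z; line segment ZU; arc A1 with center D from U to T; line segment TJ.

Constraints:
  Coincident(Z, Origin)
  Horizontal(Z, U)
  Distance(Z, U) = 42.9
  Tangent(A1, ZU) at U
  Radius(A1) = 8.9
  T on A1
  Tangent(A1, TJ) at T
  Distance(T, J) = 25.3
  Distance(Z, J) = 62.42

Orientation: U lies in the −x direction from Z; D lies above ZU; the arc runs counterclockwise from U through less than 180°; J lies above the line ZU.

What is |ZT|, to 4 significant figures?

38.93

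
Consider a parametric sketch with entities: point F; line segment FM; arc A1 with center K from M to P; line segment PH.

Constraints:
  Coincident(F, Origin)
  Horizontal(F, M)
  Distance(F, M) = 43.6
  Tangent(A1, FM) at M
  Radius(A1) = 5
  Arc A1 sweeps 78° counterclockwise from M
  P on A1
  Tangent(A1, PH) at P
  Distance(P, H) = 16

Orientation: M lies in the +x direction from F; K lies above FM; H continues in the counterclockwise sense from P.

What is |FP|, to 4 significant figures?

48.65

Since A1 is tangent to FM there, KM ⟂ FM, so K = M + (0, 5) = (43.60, 5.000). On A1, M sits at bearing -90° from K; a 78° counterclockwise sweep puts P at bearing -12°, so P = K + 5.0·(cos -12°, sin -12°) = (48.49, 3.960). Then |FP| = |P − F| = 48.65.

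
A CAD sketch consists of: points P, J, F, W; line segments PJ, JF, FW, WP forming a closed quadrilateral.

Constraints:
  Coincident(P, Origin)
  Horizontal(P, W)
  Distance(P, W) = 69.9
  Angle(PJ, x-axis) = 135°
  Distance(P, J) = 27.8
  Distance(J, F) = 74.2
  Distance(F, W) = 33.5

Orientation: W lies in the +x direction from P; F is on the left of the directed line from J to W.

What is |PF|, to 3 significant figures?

61.4

Checks: |JF| = 74.20 ✓; |FW| = 33.50 ✓.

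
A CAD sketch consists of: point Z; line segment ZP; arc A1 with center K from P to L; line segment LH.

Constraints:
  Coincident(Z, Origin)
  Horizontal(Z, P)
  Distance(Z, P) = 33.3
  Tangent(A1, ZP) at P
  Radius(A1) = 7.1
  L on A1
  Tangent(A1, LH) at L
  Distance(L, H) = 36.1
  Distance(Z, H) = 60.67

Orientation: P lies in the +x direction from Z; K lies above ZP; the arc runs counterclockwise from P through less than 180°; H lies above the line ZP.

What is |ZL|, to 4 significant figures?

40.90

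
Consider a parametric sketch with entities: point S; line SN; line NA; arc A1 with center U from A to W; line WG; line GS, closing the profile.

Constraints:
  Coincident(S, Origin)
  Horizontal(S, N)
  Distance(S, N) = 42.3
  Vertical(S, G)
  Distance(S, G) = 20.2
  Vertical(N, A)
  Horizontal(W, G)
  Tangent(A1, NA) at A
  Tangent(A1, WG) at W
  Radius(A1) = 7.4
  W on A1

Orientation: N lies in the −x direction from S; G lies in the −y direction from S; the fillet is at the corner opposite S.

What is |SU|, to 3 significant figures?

37.2

S is at the origin; SN is horizontal with |SN| = 42.3 and N on the −x side, so N = (-42.3, 0.00). S and G share the same x with |SG| = 20.2 and G on the −y side, so G = (0.00, -20.2). The virtual corner opposite S is at (-42.3, -20.2). Tangency of A1 to NA means the radius UA is perpendicular to NA and tangency of A1 to WG means the radius UW is perpendicular to WG, with radius 7.4, so the center U sits 7.4 in from both sides at U = (-34.9, -12.8). Then |SU| = |U − S| = 37.2.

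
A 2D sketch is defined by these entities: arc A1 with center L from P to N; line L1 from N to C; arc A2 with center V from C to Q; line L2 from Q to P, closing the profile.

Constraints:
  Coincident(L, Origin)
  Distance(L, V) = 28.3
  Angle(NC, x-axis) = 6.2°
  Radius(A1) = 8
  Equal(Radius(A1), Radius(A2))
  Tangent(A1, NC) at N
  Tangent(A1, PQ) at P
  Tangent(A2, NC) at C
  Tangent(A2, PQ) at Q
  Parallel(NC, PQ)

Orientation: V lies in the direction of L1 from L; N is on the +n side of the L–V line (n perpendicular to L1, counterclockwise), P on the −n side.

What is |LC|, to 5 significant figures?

29.409

The slot axis is L1's direction at 6.2°, so u = (cos 6.2°, sin 6.2°) = (0.99415, 0.10800) and n = (−sin 6.2°, cos 6.2°) = (-0.10800, 0.99415). L is at the origin and V lies 28.3 along u from L, so V = 28.3·u = (28.134, 3.0564). Tangency of A1 to both parallel lines with radius 8.0 puts N and P at L ± 8.0·n: N = (-0.86399, 7.9532), P = (0.86399, -7.9532). Equal radii place C and Q the same way about V: C = V + 8.0·n = (27.270, 11.010), Q = V − 8.0·n = (28.998, -4.8968). Then |LC| = |C − L| = 29.409.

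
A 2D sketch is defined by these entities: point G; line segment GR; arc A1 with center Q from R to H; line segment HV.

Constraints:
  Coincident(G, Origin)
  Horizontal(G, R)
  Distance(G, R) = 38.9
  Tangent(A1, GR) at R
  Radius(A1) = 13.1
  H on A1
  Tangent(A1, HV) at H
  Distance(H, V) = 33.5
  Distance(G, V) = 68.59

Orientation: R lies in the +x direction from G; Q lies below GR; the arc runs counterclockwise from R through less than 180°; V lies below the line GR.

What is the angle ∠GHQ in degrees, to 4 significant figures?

104.9°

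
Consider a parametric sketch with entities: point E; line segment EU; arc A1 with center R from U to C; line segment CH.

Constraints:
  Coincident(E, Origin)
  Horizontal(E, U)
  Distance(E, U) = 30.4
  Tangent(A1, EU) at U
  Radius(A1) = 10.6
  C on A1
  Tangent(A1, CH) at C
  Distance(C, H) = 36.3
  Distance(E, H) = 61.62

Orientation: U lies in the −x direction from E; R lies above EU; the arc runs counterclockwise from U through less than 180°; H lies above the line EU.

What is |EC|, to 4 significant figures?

26.55

E is at the origin; E and U share the same y with |EU| = 30.4 and U on the −x side, so U = (-30.40, 0.000). Since A1 is tangent to EU there, RU ⟂ EU, so R = U + (0, 10.6) = (-30.40, 10.60). Since RC ⟂ CH (tangency), |RH| = √(10.6² + 36.3²) = 37.82 regardless of where C sits on A1. So H lies on both circle(E, 61.62) and circle(R, 37.82); the above-EU intersection is H = (-39.48, 47.31). C is the foot of the tangent from H: C = (-21.24, 15.93).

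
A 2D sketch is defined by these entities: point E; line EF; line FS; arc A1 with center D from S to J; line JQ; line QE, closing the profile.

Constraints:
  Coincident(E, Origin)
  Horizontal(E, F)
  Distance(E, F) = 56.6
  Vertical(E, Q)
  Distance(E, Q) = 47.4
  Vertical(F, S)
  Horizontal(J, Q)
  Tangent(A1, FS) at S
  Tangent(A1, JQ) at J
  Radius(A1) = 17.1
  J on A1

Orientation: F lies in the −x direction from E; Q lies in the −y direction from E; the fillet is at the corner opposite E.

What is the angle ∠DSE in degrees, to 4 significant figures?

28.16°

E is at the origin; EF is horizontal with |EF| = 56.6 and F on the −x side, so F = (-56.60, 0.000). E and Q share the same x with |EQ| = 47.4 and Q on the −y side, so Q = (0.000, -47.40). The virtual corner opposite E is at (-56.60, -47.40). A1 meets FS tangentially, so DS is at right angles to FS and A1 meets JQ tangentially, so DJ is at right angles to JQ, with radius 17.1, so the center D sits 17.1 in from both sides at D = (-39.50, -30.30). That places the tangent points at S = (-56.60, -30.30) on FS and J = (-39.50, -47.40) on JQ. Then cos ∠DSE = SD·SE / (|SD||SE|), giving 28.16°.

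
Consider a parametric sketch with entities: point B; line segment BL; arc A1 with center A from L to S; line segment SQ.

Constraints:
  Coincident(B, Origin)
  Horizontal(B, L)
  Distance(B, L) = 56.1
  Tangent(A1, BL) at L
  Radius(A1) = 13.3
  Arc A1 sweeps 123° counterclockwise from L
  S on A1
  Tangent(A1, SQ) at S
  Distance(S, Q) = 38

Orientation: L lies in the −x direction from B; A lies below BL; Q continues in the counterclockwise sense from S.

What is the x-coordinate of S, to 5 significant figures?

-67.254

B is at the origin; BL is horizontal with |BL| = 56.1 and L on the −x side, so L = (-56.100, 0.0000). Since A1 is tangent to BL there, AL ⟂ BL, so A = L + (0, -13.3) = (-56.100, -13.300). On A1, L sits at bearing 90° from A; a 123° counterclockwise sweep puts S at bearing 213°, so S = A + 13.3·(cos 213°, sin 213°) = (-67.254, -20.544). So S.x = -67.254.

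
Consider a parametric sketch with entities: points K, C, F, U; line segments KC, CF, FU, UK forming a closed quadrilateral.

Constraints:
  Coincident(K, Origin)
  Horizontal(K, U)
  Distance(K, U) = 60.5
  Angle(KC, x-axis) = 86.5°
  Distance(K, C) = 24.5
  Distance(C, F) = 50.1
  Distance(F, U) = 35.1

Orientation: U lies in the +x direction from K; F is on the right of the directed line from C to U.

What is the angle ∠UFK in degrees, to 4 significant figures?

121.5°

Checks: |CF| = 50.10 ✓; |FU| = 35.10 ✓.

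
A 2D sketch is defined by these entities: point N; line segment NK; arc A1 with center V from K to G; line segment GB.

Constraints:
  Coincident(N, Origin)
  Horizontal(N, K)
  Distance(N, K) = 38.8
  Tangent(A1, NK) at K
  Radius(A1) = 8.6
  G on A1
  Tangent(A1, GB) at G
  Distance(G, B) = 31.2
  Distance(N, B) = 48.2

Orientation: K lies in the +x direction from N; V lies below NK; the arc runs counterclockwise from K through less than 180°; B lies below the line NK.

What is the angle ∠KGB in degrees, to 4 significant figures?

136.9°

Checks: |VG| = 8.600 ✓; ∠(VG, GB) = 90.00° ✓; |GB| = 31.20 ✓; |NB| = 48.20 ✓.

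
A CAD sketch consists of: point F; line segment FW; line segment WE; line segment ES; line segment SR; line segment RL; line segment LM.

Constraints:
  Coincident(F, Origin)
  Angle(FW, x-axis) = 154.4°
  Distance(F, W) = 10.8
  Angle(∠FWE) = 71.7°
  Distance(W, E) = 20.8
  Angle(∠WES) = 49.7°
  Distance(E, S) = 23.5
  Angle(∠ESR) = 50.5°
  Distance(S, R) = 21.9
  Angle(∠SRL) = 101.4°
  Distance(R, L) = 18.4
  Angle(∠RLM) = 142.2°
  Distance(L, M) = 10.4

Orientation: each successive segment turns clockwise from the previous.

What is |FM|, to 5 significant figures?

31.013

F is at the origin; FW runs at 154.4° with length 10.8, so W = (-9.7398, 4.6665). ∠FWE = 71.7° gives WE at 46.100° from the x-axis; with |WE| = 20.8, E = (4.6830, 19.654). ∠WES = 49.7° gives ES at -84.200° from the x-axis; with |ES| = 23.5, S = (7.0578, -3.7257). ∠ESR = 50.5° gives SR at 146.30° from the x-axis; with |SR| = 21.9, R = (-11.162, 8.4254). ∠SRL = 101.4° gives RL at 67.700° from the x-axis; with |RL| = 18.4, L = (-4.1800, 25.449). ∠RLM = 142.2° gives LM at 29.900° from the x-axis; with |LM| = 10.4, M = (4.8357, 30.634). Then |FM| = |M − F| = 31.013.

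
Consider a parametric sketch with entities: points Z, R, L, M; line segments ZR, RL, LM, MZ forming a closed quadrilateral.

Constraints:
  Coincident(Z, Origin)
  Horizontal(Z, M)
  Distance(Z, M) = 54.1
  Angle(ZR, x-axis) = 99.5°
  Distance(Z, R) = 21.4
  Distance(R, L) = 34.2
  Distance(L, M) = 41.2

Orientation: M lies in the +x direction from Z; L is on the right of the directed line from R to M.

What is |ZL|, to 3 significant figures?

16.1

Checks: |RL| = 34.20 ✓; |LM| = 41.20 ✓.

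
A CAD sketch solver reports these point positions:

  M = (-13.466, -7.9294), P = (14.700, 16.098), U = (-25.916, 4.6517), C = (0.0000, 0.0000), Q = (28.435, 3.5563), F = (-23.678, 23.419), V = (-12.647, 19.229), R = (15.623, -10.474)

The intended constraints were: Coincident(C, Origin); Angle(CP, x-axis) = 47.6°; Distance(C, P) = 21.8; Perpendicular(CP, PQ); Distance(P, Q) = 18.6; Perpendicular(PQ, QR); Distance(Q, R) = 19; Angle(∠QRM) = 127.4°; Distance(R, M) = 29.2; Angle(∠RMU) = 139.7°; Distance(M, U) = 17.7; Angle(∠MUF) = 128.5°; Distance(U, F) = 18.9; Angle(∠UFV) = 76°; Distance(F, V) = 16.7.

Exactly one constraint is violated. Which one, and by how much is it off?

Distance(F, V) = 16.7 — off by 4.90.

C = (0.00, 0.00) ✓; CP at 47.60° ✓; |CP| = 21.80 ✓; ∠(CP, PQ) = 90.00° ✓; |PQ| = 18.60 ✓; ∠(PQ, QR) = 90.00° ✓; |QR| = 19.00 ✓; ∠QRM = 127.4° ✓; |RM| = 29.20 ✓; ∠RMU = 139.7° ✓; |MU| = 17.70 ✓; ∠MUF = 128.5° ✓; |UF| = 18.90 ✓; ∠UFV = 76.00° ✓; |FV| = 11.80 ✗.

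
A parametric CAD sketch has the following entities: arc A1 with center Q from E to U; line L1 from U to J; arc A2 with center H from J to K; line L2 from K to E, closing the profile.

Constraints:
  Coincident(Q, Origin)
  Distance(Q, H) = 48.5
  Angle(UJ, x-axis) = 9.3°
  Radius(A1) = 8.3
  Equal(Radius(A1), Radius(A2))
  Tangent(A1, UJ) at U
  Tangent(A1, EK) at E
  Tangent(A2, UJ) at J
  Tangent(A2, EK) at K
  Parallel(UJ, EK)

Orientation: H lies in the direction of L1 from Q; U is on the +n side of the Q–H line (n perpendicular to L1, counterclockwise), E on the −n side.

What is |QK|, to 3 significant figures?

49.2

The slot axis is L1's direction at 9.3°, so u = (cos 9.3°, sin 9.3°) = (0.987, 0.162) and n = (−sin 9.3°, cos 9.3°) = (-0.162, 0.987). Q is at the origin and H lies 48.5 along u from Q, so H = 48.5·u = (47.9, 7.84). Tangency of A1 to both parallel lines with radius 8.3 puts U and E at Q ± 8.3·n: U = (-1.34, 8.19), E = (1.34, -8.19). Equal radii place J and K the same way about H: J = H + 8.3·n = (46.5, 16.0), K = H − 8.3·n = (49.2, -0.353). Then |QK| = |K − Q| = 49.2.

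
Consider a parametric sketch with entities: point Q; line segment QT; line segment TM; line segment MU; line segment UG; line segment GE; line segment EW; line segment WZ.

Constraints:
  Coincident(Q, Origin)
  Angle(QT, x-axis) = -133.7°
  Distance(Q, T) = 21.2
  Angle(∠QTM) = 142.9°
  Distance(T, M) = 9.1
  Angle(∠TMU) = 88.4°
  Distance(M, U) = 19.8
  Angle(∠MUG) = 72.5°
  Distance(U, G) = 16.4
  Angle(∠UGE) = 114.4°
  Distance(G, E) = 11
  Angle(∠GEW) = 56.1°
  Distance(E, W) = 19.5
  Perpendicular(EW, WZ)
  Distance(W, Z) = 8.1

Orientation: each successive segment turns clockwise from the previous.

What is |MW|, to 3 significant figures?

12.8

Q is at the origin; QT runs at -133.7° with length 21.2, so T = (-14.6, -15.3). ∠QTM = 142.9° gives TM at -171° from the x-axis; with |TM| = 9.1, M = (-23.6, -16.8). ∠TMU = 88.4° gives MU at 97.6° from the x-axis; with |MU| = 19.8, U = (-26.2, 2.84). ∠MUG = 72.5° gives UG at -9.90° from the x-axis; with |UG| = 16.4, G = (-10.1, 0.0246). ∠UGE = 114.4° gives GE at -75.5° from the x-axis; with |GE| = 11.0, E = (-7.34, -10.6). ∠GEW = 56.1° gives EW at 161° from the x-axis; with |EW| = 19.5, W = (-25.7, -4.15). Then |MW| = |W − M| = 12.8.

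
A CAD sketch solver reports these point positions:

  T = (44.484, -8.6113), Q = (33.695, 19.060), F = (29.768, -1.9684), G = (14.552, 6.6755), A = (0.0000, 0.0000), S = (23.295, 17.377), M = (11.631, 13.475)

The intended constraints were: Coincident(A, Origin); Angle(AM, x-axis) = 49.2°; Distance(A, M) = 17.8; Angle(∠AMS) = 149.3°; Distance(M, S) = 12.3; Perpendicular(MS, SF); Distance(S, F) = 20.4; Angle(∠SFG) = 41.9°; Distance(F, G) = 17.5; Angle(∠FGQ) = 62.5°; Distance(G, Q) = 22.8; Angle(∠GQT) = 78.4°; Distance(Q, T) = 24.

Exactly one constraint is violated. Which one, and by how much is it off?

Distance(Q, T) = 24 — off by 5.70.

A = (0.00, 0.00) ✓; AM at 49.20° ✓; |AM| = 17.80 ✓; ∠AMS = 149.3° ✓; |MS| = 12.30 ✓; ∠(MS, SF) = 90.00° ✓; |SF| = 20.40 ✓; ∠SFG = 41.90° ✓; |FG| = 17.50 ✓; ∠FGQ = 62.50° ✓; |GQ| = 22.80 ✓; ∠GQT = 78.40° ✓; |QT| = 29.70 ✗.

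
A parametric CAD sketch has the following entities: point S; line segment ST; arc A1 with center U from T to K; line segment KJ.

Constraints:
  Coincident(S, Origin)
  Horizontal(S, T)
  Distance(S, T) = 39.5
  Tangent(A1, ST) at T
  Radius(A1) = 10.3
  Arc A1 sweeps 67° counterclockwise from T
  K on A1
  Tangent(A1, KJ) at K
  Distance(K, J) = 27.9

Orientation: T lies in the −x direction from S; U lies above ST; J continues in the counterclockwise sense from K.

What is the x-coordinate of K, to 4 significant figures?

-30.02

S is at the origin; ST is horizontal with |ST| = 39.5 and T on the −x side, so T = (-39.50, 0.000). Since A1 is tangent to ST there, UT ⟂ ST, so U = T + (0, 10.3) = (-39.50, 10.30). On A1, T sits at bearing -90° from U; a 67° counterclockwise sweep puts K at bearing -23°, so K = U + 10.3·(cos -23°, sin -23°) = (-30.02, 6.275). So K.x = -30.02.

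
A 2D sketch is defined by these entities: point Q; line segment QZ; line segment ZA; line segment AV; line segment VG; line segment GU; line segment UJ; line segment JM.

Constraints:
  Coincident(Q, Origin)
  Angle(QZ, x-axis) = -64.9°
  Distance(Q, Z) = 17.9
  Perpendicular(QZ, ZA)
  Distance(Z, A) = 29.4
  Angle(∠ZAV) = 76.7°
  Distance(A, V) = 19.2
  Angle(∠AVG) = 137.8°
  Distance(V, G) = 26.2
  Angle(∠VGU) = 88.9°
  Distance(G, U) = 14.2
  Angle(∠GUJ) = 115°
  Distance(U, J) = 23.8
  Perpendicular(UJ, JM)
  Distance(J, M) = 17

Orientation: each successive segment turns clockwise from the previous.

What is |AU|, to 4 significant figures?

40.17

Q is at the origin; QZ runs at -64.9° with length 17.9, so Z = (7.593, -16.21). QZ is perpendicular to ZA, so ZA runs at -154.9°; with |ZA| = 29.4, A = (-19.03, -28.68). ∠ZAV = 76.7° gives AV at 101.8° from the x-axis; with |AV| = 19.2, V = (-22.96, -9.887). ∠AVG = 137.8° gives VG at 59.60° from the x-axis; with |VG| = 26.2, G = (-9.699, 12.71). ∠VGU = 88.9° gives GU at -31.50° from the x-axis; with |GU| = 14.2, U = (2.409, 5.291). Then |AU| = |U − A| = 40.17.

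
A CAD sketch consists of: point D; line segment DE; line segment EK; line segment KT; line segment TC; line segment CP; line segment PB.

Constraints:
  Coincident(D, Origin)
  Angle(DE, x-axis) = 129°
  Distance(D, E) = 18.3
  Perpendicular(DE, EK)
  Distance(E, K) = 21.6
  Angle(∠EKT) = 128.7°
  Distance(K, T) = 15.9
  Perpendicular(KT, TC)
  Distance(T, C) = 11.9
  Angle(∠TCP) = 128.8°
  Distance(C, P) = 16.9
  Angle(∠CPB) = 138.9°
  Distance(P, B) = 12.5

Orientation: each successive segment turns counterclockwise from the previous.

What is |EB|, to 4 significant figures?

6.352

∠TCP = 128.8° gives CP at 51.50° from the x-axis; with |CP| = 16.9, P = (-5.799, -1.983). ∠CPB = 138.9° gives PB at 92.60° from the x-axis; with |PB| = 12.5, B = (-6.366, 10.50). Then |EB| = |B − E| = 6.352.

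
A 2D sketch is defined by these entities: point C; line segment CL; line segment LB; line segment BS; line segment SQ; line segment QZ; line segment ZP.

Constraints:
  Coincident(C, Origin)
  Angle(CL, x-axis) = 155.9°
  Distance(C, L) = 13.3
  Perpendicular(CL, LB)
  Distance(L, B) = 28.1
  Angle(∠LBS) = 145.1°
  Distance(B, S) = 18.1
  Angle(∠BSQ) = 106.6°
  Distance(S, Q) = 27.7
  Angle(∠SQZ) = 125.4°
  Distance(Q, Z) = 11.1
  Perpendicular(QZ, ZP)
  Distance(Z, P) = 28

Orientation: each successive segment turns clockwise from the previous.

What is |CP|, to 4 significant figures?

15.41

∠SQZ = 125.4° gives QZ at -97.00° from the x-axis; with |QZ| = 11.1, Z = (33.95, 10.71). QZ ⟂ ZP, so ZP runs at 173.0°; with |ZP| = 28.0, P = (6.159, 14.12). Then |CP| = |P − C| = 15.41.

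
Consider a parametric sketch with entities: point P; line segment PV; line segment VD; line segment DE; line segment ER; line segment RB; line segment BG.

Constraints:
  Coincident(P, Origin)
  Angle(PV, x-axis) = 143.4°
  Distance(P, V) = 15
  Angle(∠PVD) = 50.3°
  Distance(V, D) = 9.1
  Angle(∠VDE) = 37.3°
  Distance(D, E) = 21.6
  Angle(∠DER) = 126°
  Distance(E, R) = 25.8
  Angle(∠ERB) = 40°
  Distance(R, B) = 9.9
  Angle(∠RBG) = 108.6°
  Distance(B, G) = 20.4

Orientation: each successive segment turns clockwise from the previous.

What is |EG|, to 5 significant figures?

4.3401

P is at the origin; PV runs at 143.4° with length 15.0, so V = (-12.042, 8.9434). ∠PVD = 50.3° gives VD at 13.700° from the x-axis; with |VD| = 9.1, D = (-3.2012, 11.099). ∠VDE = 37.3° gives DE at -129.00° from the x-axis; with |DE| = 21.6, E = (-16.794, -5.6878). ∠DER = 126.0° gives ER at 177.00° from the x-axis; with |ER| = 25.8, R = (-42.559, -4.3375). ∠ERB = 40.0° gives RB at 37.000° from the x-axis; with |RB| = 9.9, B = (-34.653, 1.6205). ∠RBG = 108.6° gives BG at -34.400° from the x-axis; with |BG| = 20.4, G = (-17.820, -9.9048). Then |EG| = |G − E| = 4.3401.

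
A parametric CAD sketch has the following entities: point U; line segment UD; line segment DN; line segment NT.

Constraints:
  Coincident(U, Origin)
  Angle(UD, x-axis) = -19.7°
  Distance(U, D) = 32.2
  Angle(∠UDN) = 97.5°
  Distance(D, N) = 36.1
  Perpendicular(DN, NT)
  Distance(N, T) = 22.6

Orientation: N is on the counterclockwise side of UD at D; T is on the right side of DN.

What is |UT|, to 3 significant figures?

67.8

∠UDN = 97.5°, so DN runs at -19.7° + (180° − 97.5°) = 62.8° from the x-axis; with |DN| = 36.1, N = D + 36.1·(cos 62.8°, sin 62.8°) = (46.8, 21.3). DN ⟂ NT; with |NT| = 22.6 on the right of DN, T = N + 22.6·(0.889, -0.457) = (66.9, 10.9). Then |UT| = |T − U| = 67.8.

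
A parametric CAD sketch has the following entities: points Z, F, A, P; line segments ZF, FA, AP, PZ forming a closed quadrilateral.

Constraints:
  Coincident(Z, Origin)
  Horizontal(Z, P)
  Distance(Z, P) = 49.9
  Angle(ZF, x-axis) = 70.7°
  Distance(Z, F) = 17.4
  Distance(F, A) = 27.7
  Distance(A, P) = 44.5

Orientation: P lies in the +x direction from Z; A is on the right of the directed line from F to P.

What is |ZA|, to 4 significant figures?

13.18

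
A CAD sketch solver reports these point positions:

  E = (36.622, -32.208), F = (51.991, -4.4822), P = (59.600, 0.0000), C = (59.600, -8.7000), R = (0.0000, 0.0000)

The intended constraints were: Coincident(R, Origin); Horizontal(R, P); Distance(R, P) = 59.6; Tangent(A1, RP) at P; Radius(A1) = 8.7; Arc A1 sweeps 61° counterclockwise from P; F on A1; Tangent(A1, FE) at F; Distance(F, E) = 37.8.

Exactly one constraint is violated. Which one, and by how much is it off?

Distance(F, E) = 37.8 — off by 6.10.

R = (0.00, 0.00) ✓; R.y = 0.00, P.y = 0.00 ✓; |RP| = 59.60 ✓; ∠(CP, PR) = 90.00° ✓; |CP| = 8.700 ✓; bearing(C→F) − bearing(C→P) = 61.00° ✓; |CF| = 8.700 ✓; ∠(CF, FE) = 90.00° ✓; |FE| = 31.70 ✗.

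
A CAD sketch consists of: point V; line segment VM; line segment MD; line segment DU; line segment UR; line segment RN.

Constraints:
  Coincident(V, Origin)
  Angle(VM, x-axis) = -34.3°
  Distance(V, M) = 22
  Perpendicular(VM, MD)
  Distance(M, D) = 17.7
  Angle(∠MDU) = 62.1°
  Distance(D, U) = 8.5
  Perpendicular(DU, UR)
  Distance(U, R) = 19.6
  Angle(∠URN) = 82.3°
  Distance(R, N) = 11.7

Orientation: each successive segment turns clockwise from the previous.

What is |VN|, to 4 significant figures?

33.33

V is at the origin; VM runs at -34.3° with length 22.0, so M = (18.17, -12.40). The perpendicularity gives MD at right angles to VM, so MD runs at -124.3°; with |MD| = 17.7, D = (8.200, -27.02). ∠MDU = 62.1° gives DU at 117.8° from the x-axis; with |DU| = 8.5, U = (4.235, -19.50). The perpendicularity gives UR at right angles to DU, so UR runs at 27.80°; with |UR| = 19.6, R = (21.57, -10.36). ∠URN = 82.3° gives RN at -69.90° from the x-axis; with |RN| = 11.7, N = (25.59, -21.35). Then |VN| = |N − V| = 33.33.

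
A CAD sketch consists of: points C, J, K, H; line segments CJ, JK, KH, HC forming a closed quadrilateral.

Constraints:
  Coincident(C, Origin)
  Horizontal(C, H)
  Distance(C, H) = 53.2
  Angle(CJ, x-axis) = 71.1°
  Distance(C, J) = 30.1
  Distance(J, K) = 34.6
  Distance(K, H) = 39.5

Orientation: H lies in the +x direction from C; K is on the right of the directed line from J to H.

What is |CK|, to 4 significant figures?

15.30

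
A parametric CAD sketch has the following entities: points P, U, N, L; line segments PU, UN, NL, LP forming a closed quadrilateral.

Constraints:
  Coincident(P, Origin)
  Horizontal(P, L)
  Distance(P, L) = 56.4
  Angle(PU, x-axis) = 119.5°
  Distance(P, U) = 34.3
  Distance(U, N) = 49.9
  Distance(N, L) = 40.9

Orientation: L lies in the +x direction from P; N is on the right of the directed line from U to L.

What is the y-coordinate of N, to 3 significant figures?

-7.50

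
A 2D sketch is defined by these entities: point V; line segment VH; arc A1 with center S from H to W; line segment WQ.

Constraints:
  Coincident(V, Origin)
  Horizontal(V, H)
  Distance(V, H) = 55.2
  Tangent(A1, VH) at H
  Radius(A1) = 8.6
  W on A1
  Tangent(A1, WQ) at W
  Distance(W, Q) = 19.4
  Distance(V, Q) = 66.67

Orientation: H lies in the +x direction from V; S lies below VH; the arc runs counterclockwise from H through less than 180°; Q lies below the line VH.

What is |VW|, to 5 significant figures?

50.217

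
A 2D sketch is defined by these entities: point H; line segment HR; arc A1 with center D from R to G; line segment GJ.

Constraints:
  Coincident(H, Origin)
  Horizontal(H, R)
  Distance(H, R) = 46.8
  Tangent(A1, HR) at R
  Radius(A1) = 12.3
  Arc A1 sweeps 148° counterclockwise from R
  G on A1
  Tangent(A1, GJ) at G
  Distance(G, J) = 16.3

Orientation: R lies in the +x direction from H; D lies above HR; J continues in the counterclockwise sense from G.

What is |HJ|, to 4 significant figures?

50.44

H is at the origin; H and R share the same y with |HR| = 46.8 and R on the +x side, so R = (46.80, 0.000). The tangent condition forces DR to be normal to HR, so D = R + (0, 12.3) = (46.80, 12.30). On A1, R sits at bearing -90° from D; a 148° counterclockwise sweep puts G at bearing 58°, so G = D + 12.3·(cos 58°, sin 58°) = (53.32, 22.73). The tangent condition forces DG to be normal to GJ, so GJ runs along (−sin 58°, cos 58°); with |GJ| = 16.3, J = (39.49, 31.37). Then |HJ| = |J − H| = 50.44.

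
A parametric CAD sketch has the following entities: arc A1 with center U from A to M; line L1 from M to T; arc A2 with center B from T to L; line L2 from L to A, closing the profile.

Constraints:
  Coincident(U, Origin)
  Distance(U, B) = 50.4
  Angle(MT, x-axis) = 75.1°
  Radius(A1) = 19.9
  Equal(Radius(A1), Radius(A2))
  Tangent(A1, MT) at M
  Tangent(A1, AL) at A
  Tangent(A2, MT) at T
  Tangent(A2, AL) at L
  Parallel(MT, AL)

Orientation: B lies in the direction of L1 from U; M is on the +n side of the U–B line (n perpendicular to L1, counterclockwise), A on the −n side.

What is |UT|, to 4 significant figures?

54.19

The slot axis is L1's direction at 75.1°, so u = (cos 75.1°, sin 75.1°) = (0.2571, 0.9664) and n = (−sin 75.1°, cos 75.1°) = (-0.9664, 0.2571). U is at the origin and B lies 50.4 along u from U, so B = 50.4·u = (12.96, 48.71). Tangency of A1 to both parallel lines with radius 19.9 puts M and A at U ± 19.9·n: M = (-19.23, 5.117), A = (19.23, -5.117). Equal radii place T and L the same way about B: T = B + 19.9·n = (-6.271, 53.82), L = B − 19.9·n = (32.19, 43.59). Then |UT| = |T − U| = 54.19.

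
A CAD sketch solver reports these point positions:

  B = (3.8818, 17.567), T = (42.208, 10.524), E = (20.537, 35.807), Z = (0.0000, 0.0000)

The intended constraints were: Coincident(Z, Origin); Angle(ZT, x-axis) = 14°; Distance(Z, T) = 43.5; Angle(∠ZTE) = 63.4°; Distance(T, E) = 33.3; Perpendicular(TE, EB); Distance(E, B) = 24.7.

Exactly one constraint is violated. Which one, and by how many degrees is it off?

Perpendicular(TE, EB) — off by 7.00°.

Z = (0.00, 0.00) ✓; ZT at 14.00° ✓; |ZT| = 43.50 ✓; ∠ZTE = 63.40° ✓; |TE| = 33.30 ✓; ∠(TE, EB) = 97.00° ✗; |EB| = 24.70 ✓.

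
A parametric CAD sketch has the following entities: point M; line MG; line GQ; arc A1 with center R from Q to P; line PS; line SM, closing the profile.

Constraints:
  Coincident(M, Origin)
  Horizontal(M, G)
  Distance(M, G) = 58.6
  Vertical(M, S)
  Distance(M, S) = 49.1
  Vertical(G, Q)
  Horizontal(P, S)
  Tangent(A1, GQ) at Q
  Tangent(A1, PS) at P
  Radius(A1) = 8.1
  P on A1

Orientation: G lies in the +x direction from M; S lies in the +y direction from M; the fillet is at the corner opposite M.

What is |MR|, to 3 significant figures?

65.0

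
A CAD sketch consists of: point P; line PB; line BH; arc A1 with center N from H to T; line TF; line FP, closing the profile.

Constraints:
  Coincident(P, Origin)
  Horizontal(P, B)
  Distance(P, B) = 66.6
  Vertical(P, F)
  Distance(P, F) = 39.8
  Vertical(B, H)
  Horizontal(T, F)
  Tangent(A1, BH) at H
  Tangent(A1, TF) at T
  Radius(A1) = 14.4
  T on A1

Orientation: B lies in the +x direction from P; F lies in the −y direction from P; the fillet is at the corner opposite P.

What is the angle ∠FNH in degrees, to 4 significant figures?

164.6°

P is at the origin; P and B share the same y with |PB| = 66.6 and B on the +x side, so B = (66.60, 0.000). PF is vertical with |PF| = 39.8 and F on the −y side, so F = (0.000, -39.80). The virtual corner opposite P is at (66.60, -39.80). Since A1 is tangent to BH there, NH ⟂ BH and since A1 is tangent to TF there, NT ⟂ TF, with radius 14.4, so the center N sits 14.4 in from both sides at N = (52.20, -25.40). That places the tangent points at H = (66.60, -25.40) on BH and T = (52.20, -39.80) on TF. Then cos ∠FNH = NF·NH / (|NF||NH|), giving 164.6°.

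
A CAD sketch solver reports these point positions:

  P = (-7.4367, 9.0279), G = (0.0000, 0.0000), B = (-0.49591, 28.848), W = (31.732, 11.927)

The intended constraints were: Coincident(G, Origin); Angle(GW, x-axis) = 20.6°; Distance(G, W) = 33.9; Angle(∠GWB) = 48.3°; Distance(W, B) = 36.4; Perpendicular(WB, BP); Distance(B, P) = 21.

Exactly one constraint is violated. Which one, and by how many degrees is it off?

Perpendicular(WB, BP) — off by 8.40°.

G = (0.00, 0.00) ✓; GW at 20.60° ✓; |GW| = 33.90 ✓; ∠GWB = 48.30° ✓; |WB| = 36.40 ✓; ∠(WB, BP) = 98.40° ✗; |BP| = 21.00 ✓.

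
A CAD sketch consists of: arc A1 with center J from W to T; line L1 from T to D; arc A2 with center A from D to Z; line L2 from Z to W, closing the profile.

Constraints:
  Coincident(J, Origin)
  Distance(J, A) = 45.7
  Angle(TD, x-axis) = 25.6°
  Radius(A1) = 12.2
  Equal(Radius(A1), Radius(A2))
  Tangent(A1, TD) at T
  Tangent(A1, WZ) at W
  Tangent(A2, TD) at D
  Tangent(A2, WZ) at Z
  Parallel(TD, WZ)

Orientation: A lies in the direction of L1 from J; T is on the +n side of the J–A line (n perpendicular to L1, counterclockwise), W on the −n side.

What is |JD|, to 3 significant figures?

47.3

Tangency of A1 to both parallel lines with radius 12.2 puts T and W at J ± 12.2·n: T = (-5.27, 11.0), W = (5.27, -11.0). Equal radii place D and Z the same way about A: D = A + 12.2·n = (35.9, 30.7), Z = A − 12.2·n = (46.5, 8.74). Then |JD| = |D − J| = 47.3.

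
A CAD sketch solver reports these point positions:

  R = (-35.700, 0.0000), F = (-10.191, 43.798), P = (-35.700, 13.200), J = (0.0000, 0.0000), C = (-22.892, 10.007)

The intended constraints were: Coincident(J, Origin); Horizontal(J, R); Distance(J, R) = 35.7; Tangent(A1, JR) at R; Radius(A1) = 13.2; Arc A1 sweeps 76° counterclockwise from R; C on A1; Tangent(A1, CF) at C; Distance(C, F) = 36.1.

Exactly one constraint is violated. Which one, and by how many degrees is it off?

Tangent(A1, CF) at C — off by 6.60°.

J = (0.00, 0.00) ✓; J.y = 0.00, R.y = 0.00 ✓; |JR| = 35.70 ✓; ∠(PR, RJ) = 90.00° ✓; |PR| = 13.20 ✓; bearing(P→C) − bearing(P→R) = 76.00° ✓; |PC| = 13.20 ✓; ∠(PC, CF) = 96.60° ✗; |CF| = 36.10 ✓.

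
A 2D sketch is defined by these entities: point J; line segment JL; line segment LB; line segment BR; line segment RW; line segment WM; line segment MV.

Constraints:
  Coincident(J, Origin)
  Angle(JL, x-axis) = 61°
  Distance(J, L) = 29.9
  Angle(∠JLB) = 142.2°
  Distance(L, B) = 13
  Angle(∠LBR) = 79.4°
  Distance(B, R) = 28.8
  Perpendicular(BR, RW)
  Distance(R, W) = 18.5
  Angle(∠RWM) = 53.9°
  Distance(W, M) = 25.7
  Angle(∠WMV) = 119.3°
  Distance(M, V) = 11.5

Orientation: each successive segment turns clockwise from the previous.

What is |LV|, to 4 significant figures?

21.99

J is at the origin; JL runs at 61.0° with length 29.9, so L = (14.50, 26.15). ∠JLB = 142.2° gives LB at 23.20° from the x-axis; with |LB| = 13.0, B = (26.44, 31.27). ∠LBR = 79.4° gives BR at -77.40° from the x-axis; with |BR| = 28.8, R = (32.73, 3.166). BR is perpendicular to RW, so RW runs at -167.4°; with |RW| = 18.5, W = (14.67, -0.8697). ∠RWM = 53.9° gives WM at 66.50° from the x-axis; with |WM| = 25.7, M = (24.92, 22.70). ∠WMV = 119.3° gives MV at 5.800° from the x-axis; with |MV| = 11.5, V = (36.36, 23.86). Then |LV| = |V − L| = 21.99.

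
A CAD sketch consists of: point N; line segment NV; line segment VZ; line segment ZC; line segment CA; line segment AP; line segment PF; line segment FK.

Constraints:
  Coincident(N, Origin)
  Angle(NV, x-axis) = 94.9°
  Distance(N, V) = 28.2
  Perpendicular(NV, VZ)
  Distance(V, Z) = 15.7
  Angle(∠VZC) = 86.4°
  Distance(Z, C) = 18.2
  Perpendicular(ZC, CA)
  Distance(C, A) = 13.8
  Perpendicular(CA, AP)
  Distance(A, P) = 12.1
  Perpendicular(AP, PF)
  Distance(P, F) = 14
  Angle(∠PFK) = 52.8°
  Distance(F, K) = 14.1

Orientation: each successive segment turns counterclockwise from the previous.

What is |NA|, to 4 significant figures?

10.93

N is at the origin; NV runs at 94.9° with length 28.2, so V = (-2.409, 28.10). NV ⟂ VZ, so VZ runs at -175.1°; with |VZ| = 15.7, Z = (-18.05, 26.76). ∠VZC = 86.4° gives ZC at -81.50° from the x-axis; with |ZC| = 18.2, C = (-15.36, 8.756). ZC ⟂ CA, so CA runs at 8.500°; with |CA| = 13.8, A = (-1.713, 10.80). Then |NA| = |A − N| = 10.93.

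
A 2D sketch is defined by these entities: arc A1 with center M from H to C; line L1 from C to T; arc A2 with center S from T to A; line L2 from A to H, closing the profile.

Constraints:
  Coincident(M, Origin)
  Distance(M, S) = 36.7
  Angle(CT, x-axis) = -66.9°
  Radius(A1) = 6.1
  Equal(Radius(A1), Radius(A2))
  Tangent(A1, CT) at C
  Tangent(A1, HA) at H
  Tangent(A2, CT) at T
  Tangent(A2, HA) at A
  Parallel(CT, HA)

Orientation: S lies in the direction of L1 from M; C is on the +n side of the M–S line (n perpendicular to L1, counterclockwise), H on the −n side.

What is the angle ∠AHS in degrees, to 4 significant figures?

9.437°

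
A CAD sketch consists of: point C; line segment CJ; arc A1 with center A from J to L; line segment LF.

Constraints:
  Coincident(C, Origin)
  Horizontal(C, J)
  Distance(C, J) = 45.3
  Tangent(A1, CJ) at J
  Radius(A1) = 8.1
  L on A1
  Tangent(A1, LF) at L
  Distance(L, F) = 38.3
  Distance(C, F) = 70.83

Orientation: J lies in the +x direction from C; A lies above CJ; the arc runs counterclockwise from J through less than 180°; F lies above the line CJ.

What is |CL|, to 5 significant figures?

54.006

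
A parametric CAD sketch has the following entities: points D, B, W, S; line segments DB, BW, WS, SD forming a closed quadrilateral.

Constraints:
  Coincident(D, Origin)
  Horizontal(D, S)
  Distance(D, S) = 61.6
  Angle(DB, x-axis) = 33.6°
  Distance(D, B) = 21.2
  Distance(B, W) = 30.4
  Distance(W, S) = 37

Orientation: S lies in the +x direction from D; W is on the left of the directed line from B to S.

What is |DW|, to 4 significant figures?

51.54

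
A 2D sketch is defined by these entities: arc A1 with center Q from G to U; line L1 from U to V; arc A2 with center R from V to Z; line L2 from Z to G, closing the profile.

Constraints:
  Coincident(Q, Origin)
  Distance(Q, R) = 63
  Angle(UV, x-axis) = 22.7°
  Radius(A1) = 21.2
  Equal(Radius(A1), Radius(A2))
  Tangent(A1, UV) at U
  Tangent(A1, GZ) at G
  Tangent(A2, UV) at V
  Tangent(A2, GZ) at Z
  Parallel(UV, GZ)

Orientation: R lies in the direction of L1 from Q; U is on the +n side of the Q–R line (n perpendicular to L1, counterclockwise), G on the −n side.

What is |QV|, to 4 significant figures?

66.47

The slot axis is L1's direction at 22.7°, so u = (cos 22.7°, sin 22.7°) = (0.9225, 0.3859) and n = (−sin 22.7°, cos 22.7°) = (-0.3859, 0.9225). Q is at the origin and R lies 63.0 along u from Q, so R = 63.0·u = (58.12, 24.31). Tangency of A1 to both parallel lines with radius 21.2 puts U and G at Q ± 21.2·n: U = (-8.181, 19.56), G = (8.181, -19.56). Equal radii place V and Z the same way about R: V = R + 21.2·n = (49.94, 43.87), Z = R − 21.2·n = (66.30, 4.754). Then |QV| = |V − Q| = 66.47.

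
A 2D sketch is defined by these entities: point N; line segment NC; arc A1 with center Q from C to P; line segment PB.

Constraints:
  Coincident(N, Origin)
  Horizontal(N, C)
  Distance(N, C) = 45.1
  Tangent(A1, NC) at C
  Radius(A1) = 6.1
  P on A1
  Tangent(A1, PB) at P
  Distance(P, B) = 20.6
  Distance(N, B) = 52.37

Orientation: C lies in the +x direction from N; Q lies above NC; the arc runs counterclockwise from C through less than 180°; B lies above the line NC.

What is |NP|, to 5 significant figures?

51.523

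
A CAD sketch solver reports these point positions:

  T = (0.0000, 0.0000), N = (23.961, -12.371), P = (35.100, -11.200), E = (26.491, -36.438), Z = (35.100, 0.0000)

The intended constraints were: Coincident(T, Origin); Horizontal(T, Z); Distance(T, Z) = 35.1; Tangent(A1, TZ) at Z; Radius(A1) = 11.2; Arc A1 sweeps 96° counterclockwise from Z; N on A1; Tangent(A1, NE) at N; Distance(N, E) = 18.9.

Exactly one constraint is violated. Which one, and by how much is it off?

Distance(N, E) = 18.9 — off by 5.30.

T = (0.00, 0.00) ✓; T.y = 0.00, Z.y = 0.00 ✓; |TZ| = 35.10 ✓; ∠(PZ, ZT) = 90.00° ✓; |PZ| = 11.20 ✓; bearing(P→N) − bearing(P→Z) = 96.00° ✓; |PN| = 11.20 ✓; ∠(PN, NE) = 90.00° ✓; |NE| = 24.20 ✗.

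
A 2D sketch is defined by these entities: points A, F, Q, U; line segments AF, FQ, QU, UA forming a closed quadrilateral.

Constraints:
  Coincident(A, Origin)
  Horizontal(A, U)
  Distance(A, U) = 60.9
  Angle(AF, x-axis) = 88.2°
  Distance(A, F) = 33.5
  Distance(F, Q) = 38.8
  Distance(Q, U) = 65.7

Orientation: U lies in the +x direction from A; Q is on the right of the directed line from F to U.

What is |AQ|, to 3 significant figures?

6.73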